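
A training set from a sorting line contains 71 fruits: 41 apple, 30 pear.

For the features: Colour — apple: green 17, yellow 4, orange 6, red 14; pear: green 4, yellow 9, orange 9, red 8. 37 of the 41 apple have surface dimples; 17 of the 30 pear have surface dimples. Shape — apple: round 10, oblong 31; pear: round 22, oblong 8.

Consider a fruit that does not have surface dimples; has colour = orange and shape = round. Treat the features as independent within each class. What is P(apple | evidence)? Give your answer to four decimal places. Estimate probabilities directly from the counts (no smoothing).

0.0475

apple: (41/71) × (6/41) × (4/41) × (10/41) ≈ 0.00201088
pear: (30/71) × (9/30) × (13/30) × (22/30) ≈ 0.0402817
P(apple | x) = 0.00201088 / 0.04229258 ≈ 0.0475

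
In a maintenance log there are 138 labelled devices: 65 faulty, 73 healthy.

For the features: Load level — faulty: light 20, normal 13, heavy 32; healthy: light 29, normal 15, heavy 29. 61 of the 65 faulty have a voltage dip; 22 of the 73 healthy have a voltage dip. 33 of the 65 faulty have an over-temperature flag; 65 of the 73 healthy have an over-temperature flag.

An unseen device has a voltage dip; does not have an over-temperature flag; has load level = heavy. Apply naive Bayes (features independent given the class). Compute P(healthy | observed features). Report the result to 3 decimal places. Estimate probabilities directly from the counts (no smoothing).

faulty: (65/138) × (32/65) × (61/65) × (32/65) ≈ 0.107133
healthy: (73/138) × (29/73) × (22/73) × (8/73) ≈ 0.00694042
P(healthy | x) = 0.00694042 / 0.11407342 ≈ 0.061

0.061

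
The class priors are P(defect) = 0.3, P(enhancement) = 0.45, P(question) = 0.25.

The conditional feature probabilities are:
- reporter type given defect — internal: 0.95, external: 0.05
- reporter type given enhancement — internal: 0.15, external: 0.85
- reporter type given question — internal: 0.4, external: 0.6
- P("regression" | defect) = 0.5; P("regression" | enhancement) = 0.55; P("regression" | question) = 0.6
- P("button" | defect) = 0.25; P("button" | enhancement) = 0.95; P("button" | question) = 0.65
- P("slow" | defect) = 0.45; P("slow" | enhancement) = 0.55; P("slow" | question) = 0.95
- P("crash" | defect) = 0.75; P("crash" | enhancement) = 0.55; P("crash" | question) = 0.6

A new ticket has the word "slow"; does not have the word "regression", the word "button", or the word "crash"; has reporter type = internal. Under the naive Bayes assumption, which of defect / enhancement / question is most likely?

defect

defect: 0.3 × 0.95 × (1−0.5) × (1−0.25) × 0.45 × (1−0.75) = 0.0120234375
enhancement: 0.45 × 0.15 × (1−0.55) × (1−0.95) × 0.55 × (1−0.55) = 0.000375890625
question: 0.25 × 0.4 × (1−0.6) × (1−0.65) × 0.95 × (1−0.6) = 0.00532
Highest score → defect.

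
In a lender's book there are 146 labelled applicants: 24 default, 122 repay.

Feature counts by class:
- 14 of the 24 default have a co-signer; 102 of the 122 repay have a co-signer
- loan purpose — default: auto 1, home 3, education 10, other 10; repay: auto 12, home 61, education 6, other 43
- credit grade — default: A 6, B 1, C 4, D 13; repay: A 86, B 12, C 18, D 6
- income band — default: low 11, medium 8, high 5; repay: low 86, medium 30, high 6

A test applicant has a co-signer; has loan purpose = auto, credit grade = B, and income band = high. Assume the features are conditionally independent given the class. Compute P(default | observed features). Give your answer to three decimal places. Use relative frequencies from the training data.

0.094

default: (24/146) × (14/24) × (1/24) × (1/24) × (5/24) ≈ 0.0000346826
repay: (122/146) × (102/122) × (12/122) × (12/122) × (6/122) ≈ 0.000332416
P(default | x) = 0.0000346826 / 0.0003670986 ≈ 0.094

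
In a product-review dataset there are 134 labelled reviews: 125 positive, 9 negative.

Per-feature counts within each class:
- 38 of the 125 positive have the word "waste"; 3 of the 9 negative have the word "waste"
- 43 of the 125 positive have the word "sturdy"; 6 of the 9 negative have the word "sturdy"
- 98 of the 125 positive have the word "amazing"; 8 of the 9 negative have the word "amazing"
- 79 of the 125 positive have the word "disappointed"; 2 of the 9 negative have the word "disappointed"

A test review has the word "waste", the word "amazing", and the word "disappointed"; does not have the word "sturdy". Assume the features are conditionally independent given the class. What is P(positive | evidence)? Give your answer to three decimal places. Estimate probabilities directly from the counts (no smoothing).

0.984

positive: (125/134) × (38/125) × (82/125) × (98/125) × (79/125) ≈ 0.0921756
negative: (9/134) × (3/9) × (3/9) × (8/9) × (2/9) ≈ 0.00147411
P(positive | x) = 0.0921756 / 0.09364971 ≈ 0.984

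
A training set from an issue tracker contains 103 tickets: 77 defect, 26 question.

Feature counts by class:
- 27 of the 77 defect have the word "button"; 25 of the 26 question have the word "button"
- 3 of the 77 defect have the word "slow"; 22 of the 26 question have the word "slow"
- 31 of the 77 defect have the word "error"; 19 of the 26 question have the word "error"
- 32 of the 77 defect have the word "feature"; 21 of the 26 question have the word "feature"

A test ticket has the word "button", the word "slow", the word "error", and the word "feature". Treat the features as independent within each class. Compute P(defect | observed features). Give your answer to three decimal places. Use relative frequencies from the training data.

0.014

defect: (77/103) × (27/77) × (3/77) × (31/77) × (32/77) ≈ 0.00170878
question: (26/103) × (25/26) × (22/26) × (19/26) × (21/26) ≈ 0.121221
P(defect | x) = 0.00170878 / 0.12292978 ≈ 0.014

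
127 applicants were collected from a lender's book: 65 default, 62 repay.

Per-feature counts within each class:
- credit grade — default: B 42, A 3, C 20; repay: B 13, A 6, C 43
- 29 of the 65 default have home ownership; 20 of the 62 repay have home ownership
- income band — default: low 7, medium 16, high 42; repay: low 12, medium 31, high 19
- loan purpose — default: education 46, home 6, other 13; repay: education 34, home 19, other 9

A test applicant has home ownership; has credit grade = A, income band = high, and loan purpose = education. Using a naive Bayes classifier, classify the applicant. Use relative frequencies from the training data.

default

default: (65/127) × (3/65) × (29/65) × (42/65) × (46/65) ≈ 0.00481928
repay: (62/127) × (6/62) × (20/62) × (19/62) × (34/62) ≈ 0.00256115
Highest score → default.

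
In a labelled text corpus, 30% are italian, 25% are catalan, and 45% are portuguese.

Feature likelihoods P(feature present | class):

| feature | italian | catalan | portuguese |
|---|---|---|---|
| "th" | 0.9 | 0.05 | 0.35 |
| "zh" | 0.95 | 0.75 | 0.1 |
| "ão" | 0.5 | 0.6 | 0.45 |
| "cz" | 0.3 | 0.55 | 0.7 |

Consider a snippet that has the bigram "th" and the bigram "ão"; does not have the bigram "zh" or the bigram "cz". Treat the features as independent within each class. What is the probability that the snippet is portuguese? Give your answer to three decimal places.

italian: 0.3 × 0.9 × (1−0.95) × 0.5 × (1−0.3) = 0.004725
catalan: 0.25 × 0.05 × (1−0.75) × 0.6 × (1−0.55) = 0.00084375
portuguese: 0.45 × 0.35 × (1−0.1) × 0.45 × (1−0.7) = 0.01913625
P(portuguese | x) = 0.01913625 / 0.024705 ≈ 0.775

0.775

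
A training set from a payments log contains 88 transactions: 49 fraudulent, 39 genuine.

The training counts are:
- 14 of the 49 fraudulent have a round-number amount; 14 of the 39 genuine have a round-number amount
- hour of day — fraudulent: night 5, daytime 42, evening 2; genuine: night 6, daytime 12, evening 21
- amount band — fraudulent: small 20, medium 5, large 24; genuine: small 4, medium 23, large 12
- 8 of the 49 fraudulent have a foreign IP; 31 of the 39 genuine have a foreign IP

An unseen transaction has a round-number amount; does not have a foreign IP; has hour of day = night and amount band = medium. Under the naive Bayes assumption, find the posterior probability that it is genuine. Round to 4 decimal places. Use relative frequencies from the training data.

0.6811

fraudulent: (49/88) × (14/49) × (5/49) × (5/49) × (41/49) ≈ 0.00138606
genuine: (39/88) × (14/39) × (6/39) × (23/39) × (8/39) ≈ 0.00296088
P(genuine | x) = 0.00296088 / 0.00434694 ≈ 0.6811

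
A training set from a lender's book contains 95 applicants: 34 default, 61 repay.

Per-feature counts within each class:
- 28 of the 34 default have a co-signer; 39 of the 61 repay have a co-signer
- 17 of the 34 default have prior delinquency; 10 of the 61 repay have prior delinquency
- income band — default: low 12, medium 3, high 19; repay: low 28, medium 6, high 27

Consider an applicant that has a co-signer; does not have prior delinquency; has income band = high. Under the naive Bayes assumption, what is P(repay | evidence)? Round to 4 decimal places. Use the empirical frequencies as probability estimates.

default: (34/95) × (28/34) × (17/34) × (19/34) ≈ 0.0823529
repay: (61/95) × (39/61) × (51/61) × (27/61) ≈ 0.15192
P(repay | x) = 0.15192 / 0.2342729 ≈ 0.6485

0.6485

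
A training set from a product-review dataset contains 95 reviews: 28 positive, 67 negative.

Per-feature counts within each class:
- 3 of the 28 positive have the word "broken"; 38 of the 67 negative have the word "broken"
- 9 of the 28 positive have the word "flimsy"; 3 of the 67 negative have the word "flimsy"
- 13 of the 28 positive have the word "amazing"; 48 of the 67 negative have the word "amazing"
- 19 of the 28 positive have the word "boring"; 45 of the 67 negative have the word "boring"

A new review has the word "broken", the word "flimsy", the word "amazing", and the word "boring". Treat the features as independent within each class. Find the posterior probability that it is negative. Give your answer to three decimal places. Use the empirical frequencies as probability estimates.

0.729

positive: (28/95) × (3/28) × (9/28) × (13/28) × (19/28) ≈ 0.00319789
negative: (67/95) × (38/67) × (3/67) × (48/67) × (45/67) ≈ 0.00861808
P(negative | x) = 0.00861808 / 0.01181597 ≈ 0.729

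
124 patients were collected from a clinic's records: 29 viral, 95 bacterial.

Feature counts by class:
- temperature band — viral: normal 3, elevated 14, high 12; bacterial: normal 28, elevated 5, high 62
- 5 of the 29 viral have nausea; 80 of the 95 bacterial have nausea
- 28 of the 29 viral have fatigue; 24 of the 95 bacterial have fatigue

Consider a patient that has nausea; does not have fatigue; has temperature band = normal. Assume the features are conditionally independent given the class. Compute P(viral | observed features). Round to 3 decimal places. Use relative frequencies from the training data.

0.001

viral: (29/124) × (3/29) × (5/29) × (1/29) ≈ 0.000143838
bacterial: (95/124) × (28/95) × (80/95) × (71/95) ≈ 0.142114
P(viral | x) = 0.000143838 / 0.142257838 ≈ 0.001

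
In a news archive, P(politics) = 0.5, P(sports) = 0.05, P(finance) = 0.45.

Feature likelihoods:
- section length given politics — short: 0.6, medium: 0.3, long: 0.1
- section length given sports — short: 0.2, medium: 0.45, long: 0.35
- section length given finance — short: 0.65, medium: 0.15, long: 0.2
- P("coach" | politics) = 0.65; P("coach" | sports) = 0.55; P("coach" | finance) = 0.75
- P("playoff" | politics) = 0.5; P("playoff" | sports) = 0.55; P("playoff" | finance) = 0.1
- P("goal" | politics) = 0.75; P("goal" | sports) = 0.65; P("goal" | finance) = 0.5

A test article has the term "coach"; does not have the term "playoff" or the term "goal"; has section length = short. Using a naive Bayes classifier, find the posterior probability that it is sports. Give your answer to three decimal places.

politics: 0.5 × 0.6 × 0.65 × (1−0.5) × (1−0.75) = 0.024375
sports: 0.05 × 0.2 × 0.55 × (1−0.55) × (1−0.65) = 0.00086625
finance: 0.45 × 0.65 × 0.75 × (1−0.1) × (1−0.5) = 0.09871875
P(sports | x) = 0.00086625 / 0.12396 ≈ 0.007

0.007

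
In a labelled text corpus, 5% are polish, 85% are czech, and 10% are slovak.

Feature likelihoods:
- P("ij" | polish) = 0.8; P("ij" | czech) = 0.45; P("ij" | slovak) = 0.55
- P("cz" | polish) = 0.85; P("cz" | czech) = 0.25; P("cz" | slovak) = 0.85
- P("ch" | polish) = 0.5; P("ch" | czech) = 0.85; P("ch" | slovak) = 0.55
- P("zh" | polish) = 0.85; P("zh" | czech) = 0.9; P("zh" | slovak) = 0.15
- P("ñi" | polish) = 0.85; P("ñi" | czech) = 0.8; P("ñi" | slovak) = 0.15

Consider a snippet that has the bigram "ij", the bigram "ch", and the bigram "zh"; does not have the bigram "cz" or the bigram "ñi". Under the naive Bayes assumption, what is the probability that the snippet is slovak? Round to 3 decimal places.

polish: 0.05 × 0.8 × (1−0.85) × 0.5 × 0.85 × (1−0.85) = 0.0003825
czech: 0.85 × 0.45 × (1−0.25) × 0.85 × 0.9 × (1−0.8) = 0.043891875
slovak: 0.1 × 0.55 × (1−0.85) × 0.55 × 0.15 × (1−0.15) = 0.00057853125
P(slovak | x) = 0.00057853125 / 0.04485290625 ≈ 0.013

0.013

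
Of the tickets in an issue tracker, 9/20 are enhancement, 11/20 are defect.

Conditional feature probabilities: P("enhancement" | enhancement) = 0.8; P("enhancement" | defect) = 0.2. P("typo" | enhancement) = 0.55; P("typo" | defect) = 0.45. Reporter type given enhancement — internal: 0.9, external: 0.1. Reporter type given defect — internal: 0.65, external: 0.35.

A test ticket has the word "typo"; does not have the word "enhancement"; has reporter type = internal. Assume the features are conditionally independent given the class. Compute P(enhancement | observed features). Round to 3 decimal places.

0.257

enhancement: 0.45 × (1−0.8) × 0.55 × 0.9 = 0.04455
defect: 0.55 × (1−0.2) × 0.45 × 0.65 = 0.1287
P(enhancement | x) = 0.04455 / 0.17325 ≈ 0.257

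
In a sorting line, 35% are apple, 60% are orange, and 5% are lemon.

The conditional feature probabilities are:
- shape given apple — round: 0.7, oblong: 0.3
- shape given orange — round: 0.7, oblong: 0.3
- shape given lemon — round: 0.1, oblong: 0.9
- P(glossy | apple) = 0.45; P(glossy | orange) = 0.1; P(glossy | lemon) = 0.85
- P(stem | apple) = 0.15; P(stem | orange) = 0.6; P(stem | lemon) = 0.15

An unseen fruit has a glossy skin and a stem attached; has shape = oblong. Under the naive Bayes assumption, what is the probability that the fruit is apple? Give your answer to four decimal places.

apple: 0.35 × 0.3 × 0.45 × 0.15 = 0.0070875
orange: 0.6 × 0.3 × 0.1 × 0.6 = 0.0108
lemon: 0.05 × 0.9 × 0.85 × 0.15 = 0.0057375
P(apple | x) = 0.0070875 / 0.023625 ≈ 0.3000

0.3000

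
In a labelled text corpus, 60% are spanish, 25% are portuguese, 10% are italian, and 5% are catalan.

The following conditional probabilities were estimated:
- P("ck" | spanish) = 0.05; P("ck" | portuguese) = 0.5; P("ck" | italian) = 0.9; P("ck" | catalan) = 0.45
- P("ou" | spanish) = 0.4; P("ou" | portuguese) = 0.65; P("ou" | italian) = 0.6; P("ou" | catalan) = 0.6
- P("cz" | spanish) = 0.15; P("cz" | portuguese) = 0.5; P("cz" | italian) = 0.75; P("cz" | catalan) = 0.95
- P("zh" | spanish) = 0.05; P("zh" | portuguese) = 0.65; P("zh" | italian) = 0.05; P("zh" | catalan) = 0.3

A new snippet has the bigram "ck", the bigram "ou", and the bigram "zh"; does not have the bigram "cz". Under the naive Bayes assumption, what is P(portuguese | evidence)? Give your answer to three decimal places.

0.950

spanish: 0.6 × 0.05 × 0.4 × (1−0.15) × 0.05 = 0.00051
portuguese: 0.25 × 0.5 × 0.65 × (1−0.5) × 0.65 = 0.02640625
italian: 0.1 × 0.9 × 0.6 × (1−0.75) × 0.05 = 0.000675
catalan: 0.05 × 0.45 × 0.6 × (1−0.95) × 0.3 = 0.0002025
P(portuguese | x) = 0.02640625 / 0.02779375 ≈ 0.950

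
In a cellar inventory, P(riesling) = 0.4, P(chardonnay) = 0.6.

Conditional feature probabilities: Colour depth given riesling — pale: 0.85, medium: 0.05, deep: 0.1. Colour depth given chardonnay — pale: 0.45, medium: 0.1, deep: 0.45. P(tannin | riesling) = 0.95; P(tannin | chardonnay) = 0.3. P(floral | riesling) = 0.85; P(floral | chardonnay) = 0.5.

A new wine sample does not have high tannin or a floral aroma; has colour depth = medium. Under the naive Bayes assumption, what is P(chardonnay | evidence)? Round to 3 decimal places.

0.993

riesling: 0.4 × 0.05 × (1−0.95) × (1−0.85) = 0.00015
chardonnay: 0.6 × 0.1 × (1−0.3) × (1−0.5) = 0.021
P(chardonnay | x) = 0.021 / 0.02115 ≈ 0.993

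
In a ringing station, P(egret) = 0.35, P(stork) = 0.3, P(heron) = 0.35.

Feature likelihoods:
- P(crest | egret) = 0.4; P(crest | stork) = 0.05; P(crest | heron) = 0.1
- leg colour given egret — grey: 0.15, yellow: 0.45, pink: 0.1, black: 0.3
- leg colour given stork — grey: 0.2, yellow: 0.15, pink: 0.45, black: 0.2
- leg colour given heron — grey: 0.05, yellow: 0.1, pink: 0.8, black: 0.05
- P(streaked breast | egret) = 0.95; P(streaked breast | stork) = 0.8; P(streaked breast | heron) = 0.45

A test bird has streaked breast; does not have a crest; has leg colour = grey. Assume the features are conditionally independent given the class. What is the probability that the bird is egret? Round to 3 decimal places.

egret: 0.35 × (1−0.4) × 0.15 × 0.95 = 0.029925
stork: 0.3 × (1−0.05) × 0.2 × 0.8 = 0.0456
heron: 0.35 × (1−0.1) × 0.05 × 0.45 = 0.0070875
P(egret | x) = 0.029925 / 0.0826125 ≈ 0.362

0.362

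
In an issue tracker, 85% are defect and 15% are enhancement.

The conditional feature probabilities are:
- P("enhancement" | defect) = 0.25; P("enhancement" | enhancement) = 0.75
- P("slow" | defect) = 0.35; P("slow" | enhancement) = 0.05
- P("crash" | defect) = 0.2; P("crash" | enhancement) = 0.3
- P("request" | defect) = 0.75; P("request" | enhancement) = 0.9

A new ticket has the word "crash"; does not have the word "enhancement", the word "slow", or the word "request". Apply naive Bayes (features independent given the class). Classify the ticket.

defect

defect: 0.85 × (1−0.25) × (1−0.35) × 0.2 × (1−0.75) = 0.02071875
enhancement: 0.15 × (1−0.75) × (1−0.05) × 0.3 × (1−0.9) = 0.00106875
Highest score → defect.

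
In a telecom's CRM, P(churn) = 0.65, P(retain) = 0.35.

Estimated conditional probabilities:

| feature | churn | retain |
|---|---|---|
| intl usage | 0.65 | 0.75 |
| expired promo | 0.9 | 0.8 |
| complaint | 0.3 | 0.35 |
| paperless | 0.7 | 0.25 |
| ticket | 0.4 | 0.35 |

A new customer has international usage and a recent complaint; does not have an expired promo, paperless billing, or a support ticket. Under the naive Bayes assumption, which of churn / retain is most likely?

retain

churn: 0.65 × 0.65 × (1−0.9) × 0.3 × (1−0.7) × (1−0.4) = 0.0022815
retain: 0.35 × 0.75 × (1−0.8) × 0.35 × (1−0.25) × (1−0.35) = 0.0089578125
Highest score → retain.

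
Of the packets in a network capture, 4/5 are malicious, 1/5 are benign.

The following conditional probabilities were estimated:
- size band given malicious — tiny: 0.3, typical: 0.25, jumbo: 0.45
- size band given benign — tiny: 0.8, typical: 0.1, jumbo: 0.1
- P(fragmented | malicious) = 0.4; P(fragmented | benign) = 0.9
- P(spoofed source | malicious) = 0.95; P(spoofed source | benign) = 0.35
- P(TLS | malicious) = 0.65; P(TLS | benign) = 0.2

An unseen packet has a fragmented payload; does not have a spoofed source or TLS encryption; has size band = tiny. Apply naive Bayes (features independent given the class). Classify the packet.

malicious: 0.8 × 0.3 × 0.4 × (1−0.95) × (1−0.65) = 0.00168
benign: 0.2 × 0.8 × 0.9 × (1−0.35) × (1−0.2) = 0.07488
Highest score → benign.

benign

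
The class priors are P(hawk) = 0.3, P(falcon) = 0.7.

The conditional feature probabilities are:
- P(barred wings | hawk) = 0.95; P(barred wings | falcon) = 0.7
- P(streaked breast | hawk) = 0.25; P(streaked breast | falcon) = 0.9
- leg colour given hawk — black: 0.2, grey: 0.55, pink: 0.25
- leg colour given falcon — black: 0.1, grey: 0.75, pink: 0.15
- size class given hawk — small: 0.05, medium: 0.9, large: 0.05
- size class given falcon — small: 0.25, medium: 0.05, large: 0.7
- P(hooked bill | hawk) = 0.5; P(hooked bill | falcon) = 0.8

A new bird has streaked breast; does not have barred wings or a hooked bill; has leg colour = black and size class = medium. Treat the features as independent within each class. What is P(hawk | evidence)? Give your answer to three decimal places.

hawk: 0.3 × (1−0.95) × 0.25 × 0.2 × 0.9 × (1−0.5) = 0.0003375
falcon: 0.7 × (1−0.7) × 0.9 × 0.1 × 0.05 × (1−0.8) = 0.000189
P(hawk | x) = 0.0003375 / 0.0005265 ≈ 0.641

0.641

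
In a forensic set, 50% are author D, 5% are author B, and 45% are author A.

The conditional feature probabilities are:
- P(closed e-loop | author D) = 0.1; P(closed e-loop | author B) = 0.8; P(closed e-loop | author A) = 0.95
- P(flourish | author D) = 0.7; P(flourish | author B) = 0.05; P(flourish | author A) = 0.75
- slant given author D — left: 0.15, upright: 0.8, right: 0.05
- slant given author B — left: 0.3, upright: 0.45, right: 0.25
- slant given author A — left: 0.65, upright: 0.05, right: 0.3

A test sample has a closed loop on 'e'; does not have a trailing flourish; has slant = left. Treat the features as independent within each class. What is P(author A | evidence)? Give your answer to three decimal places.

author D: 0.5 × 0.1 × (1−0.7) × 0.15 = 0.00225
author B: 0.05 × 0.8 × (1−0.05) × 0.3 = 0.0114
author A: 0.45 × 0.95 × (1−0.75) × 0.65 = 0.06946875
P(author A | x) = 0.06946875 / 0.08311875 ≈ 0.836

0.836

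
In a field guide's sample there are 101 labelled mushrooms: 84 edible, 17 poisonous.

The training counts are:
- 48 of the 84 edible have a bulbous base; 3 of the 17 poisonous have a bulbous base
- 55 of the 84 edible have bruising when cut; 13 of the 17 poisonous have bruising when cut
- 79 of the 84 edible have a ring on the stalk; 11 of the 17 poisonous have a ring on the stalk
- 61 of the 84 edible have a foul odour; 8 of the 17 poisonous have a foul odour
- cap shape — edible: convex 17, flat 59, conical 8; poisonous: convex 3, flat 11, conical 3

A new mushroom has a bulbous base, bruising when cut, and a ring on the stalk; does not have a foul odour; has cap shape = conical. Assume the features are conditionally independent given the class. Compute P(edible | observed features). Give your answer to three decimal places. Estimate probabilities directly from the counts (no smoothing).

edible: (84/101) × (48/84) × (55/84) × (79/84) × (23/84) × (8/84) ≈ 0.00763151
poisonous: (17/101) × (3/17) × (13/17) × (11/17) × (9/17) × (3/17) ≈ 0.00137311
P(edible | x) = 0.00763151 / 0.00900462 ≈ 0.848

0.848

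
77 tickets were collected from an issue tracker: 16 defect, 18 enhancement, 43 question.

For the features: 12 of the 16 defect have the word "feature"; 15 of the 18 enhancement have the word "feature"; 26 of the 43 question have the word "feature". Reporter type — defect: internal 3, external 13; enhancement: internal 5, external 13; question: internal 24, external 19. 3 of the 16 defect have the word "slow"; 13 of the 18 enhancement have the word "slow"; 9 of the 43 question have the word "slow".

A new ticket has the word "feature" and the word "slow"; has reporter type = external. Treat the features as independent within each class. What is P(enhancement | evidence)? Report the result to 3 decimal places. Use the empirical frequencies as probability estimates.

defect: (16/77) × (12/16) × (13/16) × (3/16) ≈ 0.0237419
enhancement: (18/77) × (15/18) × (13/18) × (13/18) ≈ 0.101611
question: (43/77) × (26/43) × (19/43) × (9/43) ≈ 0.0312278
P(enhancement | x) = 0.101611 / 0.1565807 ≈ 0.649

0.649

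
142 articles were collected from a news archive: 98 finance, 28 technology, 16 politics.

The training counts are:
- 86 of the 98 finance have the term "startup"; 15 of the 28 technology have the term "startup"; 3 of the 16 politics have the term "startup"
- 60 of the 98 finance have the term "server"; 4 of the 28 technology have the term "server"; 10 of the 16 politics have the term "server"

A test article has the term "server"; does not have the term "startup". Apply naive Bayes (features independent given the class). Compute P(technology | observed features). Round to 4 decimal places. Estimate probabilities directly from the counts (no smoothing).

0.1072

finance: (98/142) × (12/98) × (60/98) ≈ 0.051739
technology: (28/142) × (13/28) × (4/28) ≈ 0.0130785
politics: (16/142) × (13/16) × (10/16) ≈ 0.0572183
P(technology | x) = 0.0130785 / 0.1220358 ≈ 0.1072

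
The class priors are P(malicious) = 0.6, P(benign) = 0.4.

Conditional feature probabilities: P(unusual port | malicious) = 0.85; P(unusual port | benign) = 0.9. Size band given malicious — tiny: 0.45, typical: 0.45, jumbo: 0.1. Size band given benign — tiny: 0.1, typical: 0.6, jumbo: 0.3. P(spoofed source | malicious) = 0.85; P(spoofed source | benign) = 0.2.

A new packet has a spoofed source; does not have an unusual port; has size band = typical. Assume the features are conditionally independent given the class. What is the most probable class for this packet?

malicious: 0.6 × (1−0.85) × 0.45 × 0.85 = 0.034425
benign: 0.4 × (1−0.9) × 0.6 × 0.2 = 0.0048
Highest score → malicious.

malicious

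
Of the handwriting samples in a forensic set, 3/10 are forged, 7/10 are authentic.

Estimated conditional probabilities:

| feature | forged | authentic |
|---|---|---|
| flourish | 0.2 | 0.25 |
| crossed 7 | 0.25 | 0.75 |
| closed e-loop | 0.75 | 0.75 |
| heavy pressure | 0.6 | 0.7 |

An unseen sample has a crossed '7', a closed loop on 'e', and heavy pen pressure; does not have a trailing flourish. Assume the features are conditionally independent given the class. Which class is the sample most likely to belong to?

authentic

forged: 0.3 × (1−0.2) × 0.25 × 0.75 × 0.6 = 0.027
authentic: 0.7 × (1−0.25) × 0.75 × 0.75 × 0.7 = 0.20671875
Highest score → authentic.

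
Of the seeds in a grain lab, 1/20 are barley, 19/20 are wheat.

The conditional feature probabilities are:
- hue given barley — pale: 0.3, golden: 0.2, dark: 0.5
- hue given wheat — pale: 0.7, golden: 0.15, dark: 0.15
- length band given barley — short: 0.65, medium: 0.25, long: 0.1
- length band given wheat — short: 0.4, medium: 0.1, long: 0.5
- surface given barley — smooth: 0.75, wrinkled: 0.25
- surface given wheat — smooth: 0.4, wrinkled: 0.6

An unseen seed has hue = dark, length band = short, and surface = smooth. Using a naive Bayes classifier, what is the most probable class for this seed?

wheat

barley: 0.05 × 0.5 × 0.65 × 0.75 = 0.0121875
wheat: 0.95 × 0.15 × 0.4 × 0.4 = 0.0228
Highest score → wheat.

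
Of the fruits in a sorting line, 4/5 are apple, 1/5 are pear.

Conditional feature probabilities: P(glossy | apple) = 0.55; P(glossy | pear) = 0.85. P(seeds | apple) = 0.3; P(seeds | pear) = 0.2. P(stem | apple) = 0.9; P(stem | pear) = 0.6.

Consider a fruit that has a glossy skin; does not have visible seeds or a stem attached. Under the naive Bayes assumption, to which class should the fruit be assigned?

apple: 0.8 × 0.55 × (1−0.3) × (1−0.9) = 0.0308
pear: 0.2 × 0.85 × (1−0.2) × (1−0.6) = 0.0544
Highest score → pear.

pear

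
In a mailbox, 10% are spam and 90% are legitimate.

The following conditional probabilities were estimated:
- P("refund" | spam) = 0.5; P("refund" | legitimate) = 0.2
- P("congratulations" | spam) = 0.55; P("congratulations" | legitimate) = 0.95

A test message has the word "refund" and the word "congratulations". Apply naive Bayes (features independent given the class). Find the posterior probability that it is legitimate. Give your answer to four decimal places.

0.8615

spam: 0.1 × 0.5 × 0.55 = 0.0275
legitimate: 0.9 × 0.2 × 0.95 = 0.171
P(legitimate | x) = 0.171 / 0.1985 ≈ 0.8615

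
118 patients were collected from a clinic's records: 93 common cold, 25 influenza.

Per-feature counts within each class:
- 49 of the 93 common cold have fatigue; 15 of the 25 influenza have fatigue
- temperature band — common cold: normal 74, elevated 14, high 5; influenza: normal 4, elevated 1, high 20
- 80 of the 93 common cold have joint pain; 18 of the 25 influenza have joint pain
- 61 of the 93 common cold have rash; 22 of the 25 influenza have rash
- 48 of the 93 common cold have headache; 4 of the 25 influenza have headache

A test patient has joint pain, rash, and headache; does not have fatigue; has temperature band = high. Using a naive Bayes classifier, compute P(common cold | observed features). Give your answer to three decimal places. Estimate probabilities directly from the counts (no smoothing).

common cold: (93/118) × (44/93) × (5/93) × (80/93) × (61/93) × (48/93) ≈ 0.00583808
influenza: (25/118) × (10/25) × (20/25) × (18/25) × (22/25) × (4/25) ≈ 0.00687295
P(common cold | x) = 0.00583808 / 0.01271103 ≈ 0.459

0.459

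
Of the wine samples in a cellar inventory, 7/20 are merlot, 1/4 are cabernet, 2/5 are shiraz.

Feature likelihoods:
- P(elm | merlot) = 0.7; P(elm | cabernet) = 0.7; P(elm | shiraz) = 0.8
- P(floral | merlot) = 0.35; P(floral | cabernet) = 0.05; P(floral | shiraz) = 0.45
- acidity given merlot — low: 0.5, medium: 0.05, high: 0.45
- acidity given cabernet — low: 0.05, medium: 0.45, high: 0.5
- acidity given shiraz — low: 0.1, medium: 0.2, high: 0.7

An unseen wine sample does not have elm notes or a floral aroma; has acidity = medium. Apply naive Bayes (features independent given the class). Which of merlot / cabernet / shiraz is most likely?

cabernet

merlot: 0.35 × (1−0.7) × (1−0.35) × 0.05 = 0.0034125
cabernet: 0.25 × (1−0.7) × (1−0.05) × 0.45 = 0.0320625
shiraz: 0.4 × (1−0.8) × (1−0.45) × 0.2 = 0.0088
Highest score → cabernet.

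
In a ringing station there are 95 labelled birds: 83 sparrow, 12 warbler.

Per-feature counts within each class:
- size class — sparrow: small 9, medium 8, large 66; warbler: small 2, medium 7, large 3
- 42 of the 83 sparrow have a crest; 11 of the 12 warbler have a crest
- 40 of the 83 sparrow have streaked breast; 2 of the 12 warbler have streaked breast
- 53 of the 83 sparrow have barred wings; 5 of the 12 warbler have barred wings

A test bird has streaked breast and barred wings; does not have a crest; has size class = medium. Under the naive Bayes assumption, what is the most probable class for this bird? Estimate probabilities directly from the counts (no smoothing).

sparrow: (83/95) × (8/83) × (41/83) × (40/83) × (53/83) ≈ 0.0128012
warbler: (12/95) × (7/12) × (1/12) × (2/12) × (5/12) ≈ 0.000426413
Highest score → sparrow.

sparrow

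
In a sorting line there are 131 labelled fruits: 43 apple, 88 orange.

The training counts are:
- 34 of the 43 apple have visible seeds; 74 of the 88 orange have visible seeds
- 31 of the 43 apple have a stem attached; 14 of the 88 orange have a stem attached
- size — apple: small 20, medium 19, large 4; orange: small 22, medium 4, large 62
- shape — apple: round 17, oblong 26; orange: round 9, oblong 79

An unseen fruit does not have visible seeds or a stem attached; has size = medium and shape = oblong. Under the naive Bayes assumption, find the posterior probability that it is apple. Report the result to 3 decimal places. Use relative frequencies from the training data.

apple: (43/131) × (9/43) × (12/43) × (19/43) × (26/43) ≈ 0.00512241
orange: (88/131) × (14/88) × (74/88) × (4/88) × (79/88) ≈ 0.00366714
P(apple | x) = 0.00512241 / 0.00878955 ≈ 0.583

0.583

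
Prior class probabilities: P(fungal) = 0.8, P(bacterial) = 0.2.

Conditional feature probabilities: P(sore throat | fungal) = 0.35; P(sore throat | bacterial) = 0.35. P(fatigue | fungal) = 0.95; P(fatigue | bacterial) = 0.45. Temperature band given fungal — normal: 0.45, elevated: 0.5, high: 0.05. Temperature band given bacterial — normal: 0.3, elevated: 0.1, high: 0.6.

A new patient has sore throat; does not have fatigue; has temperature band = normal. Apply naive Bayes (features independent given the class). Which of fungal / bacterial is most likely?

fungal: 0.8 × 0.35 × (1−0.95) × 0.45 = 0.0063
bacterial: 0.2 × 0.35 × (1−0.45) × 0.3 = 0.01155
Highest score → bacterial.

bacterial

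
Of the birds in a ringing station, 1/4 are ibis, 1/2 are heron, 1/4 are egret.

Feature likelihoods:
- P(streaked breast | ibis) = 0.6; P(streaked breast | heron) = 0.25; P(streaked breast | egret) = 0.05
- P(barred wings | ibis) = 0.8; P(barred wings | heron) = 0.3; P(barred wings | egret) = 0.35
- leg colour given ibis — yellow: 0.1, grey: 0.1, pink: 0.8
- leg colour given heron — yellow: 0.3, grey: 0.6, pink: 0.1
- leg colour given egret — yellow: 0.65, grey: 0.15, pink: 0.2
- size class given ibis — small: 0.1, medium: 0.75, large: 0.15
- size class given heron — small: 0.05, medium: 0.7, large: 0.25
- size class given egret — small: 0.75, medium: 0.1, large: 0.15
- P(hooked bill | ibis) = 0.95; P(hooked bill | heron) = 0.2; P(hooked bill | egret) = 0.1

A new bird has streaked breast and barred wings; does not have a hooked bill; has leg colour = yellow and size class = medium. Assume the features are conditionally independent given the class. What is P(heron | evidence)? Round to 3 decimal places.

0.899

ibis: 0.25 × 0.6 × 0.8 × 0.1 × 0.75 × (1−0.95) = 0.00045
heron: 0.5 × 0.25 × 0.3 × 0.3 × 0.7 × (1−0.2) = 0.0063
egret: 0.25 × 0.05 × 0.35 × 0.65 × 0.1 × (1−0.1) = 0.0002559375
P(heron | x) = 0.0063 / 0.0070059375 ≈ 0.899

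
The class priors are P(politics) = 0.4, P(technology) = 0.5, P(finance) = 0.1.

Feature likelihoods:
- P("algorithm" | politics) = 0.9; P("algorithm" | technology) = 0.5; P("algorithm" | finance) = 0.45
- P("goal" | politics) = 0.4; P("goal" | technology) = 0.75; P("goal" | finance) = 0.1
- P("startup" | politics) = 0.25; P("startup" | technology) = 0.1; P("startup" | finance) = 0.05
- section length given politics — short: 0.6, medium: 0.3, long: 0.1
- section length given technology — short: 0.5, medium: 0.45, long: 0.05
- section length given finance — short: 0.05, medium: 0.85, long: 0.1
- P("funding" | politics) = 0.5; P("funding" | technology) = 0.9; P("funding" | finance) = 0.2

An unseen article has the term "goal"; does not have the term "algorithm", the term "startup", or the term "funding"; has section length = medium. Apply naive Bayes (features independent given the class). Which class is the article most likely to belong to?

technology

politics: 0.4 × (1−0.9) × 0.4 × (1−0.25) × 0.3 × (1−0.5) = 0.0018
technology: 0.5 × (1−0.5) × 0.75 × (1−0.1) × 0.45 × (1−0.9) = 0.00759375
finance: 0.1 × (1−0.45) × 0.1 × (1−0.05) × 0.85 × (1−0.2) = 0.003553
Highest score → technology.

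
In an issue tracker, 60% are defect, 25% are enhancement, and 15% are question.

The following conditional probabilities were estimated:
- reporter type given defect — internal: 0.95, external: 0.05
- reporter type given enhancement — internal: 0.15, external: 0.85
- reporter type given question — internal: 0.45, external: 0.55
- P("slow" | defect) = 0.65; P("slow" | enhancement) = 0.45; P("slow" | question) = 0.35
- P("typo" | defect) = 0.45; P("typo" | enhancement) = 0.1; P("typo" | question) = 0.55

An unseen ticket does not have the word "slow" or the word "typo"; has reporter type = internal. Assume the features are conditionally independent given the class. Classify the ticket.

defect: 0.6 × 0.95 × (1−0.65) × (1−0.45) = 0.109725
enhancement: 0.25 × 0.15 × (1−0.45) × (1−0.1) = 0.0185625
question: 0.15 × 0.45 × (1−0.35) × (1−0.55) = 0.01974375
Highest score → defect.

defect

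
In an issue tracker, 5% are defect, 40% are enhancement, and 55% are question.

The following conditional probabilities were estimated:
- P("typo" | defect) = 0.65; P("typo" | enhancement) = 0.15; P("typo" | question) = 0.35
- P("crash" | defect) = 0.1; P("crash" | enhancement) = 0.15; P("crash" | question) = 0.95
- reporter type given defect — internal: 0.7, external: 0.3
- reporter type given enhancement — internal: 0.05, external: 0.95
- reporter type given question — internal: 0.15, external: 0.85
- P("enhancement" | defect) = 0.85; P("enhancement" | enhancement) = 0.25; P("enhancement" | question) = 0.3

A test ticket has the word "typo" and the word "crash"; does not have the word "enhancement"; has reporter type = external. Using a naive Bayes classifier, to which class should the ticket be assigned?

question

defect: 0.05 × 0.65 × 0.1 × 0.3 × (1−0.85) = 0.00014625
enhancement: 0.4 × 0.15 × 0.15 × 0.95 × (1−0.25) = 0.0064125
question: 0.55 × 0.35 × 0.95 × 0.85 × (1−0.3) = 0.108810625
Highest score → question.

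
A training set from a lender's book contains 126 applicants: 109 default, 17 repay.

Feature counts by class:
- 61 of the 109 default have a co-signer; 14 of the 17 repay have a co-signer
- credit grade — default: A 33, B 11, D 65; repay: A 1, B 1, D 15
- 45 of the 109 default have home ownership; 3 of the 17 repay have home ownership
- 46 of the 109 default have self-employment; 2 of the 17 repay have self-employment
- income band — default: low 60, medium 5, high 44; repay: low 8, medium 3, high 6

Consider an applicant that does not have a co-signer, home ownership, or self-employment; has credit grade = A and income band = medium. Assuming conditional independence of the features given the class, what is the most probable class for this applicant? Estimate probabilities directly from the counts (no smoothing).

default

default: (109/126) × (48/109) × (33/109) × (64/109) × (63/109) × (5/109) ≈ 0.00179543
repay: (17/126) × (3/17) × (1/17) × (14/17) × (15/17) × (3/17) ≈ 0.000179596
Highest score → default.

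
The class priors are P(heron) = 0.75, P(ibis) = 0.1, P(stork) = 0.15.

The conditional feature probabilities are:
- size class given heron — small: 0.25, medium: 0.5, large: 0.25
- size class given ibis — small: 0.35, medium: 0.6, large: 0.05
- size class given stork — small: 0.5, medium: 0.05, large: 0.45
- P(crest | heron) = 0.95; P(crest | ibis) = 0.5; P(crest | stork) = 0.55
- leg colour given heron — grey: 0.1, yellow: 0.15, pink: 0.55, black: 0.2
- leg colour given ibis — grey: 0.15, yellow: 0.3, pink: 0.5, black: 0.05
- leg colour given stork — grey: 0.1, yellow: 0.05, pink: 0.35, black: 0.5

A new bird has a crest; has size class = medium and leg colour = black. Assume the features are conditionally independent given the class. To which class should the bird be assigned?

heron: 0.75 × 0.5 × 0.95 × 0.2 = 0.07125
ibis: 0.1 × 0.6 × 0.5 × 0.05 = 0.0015
stork: 0.15 × 0.05 × 0.55 × 0.5 = 0.0020625
Highest score → heron.

heron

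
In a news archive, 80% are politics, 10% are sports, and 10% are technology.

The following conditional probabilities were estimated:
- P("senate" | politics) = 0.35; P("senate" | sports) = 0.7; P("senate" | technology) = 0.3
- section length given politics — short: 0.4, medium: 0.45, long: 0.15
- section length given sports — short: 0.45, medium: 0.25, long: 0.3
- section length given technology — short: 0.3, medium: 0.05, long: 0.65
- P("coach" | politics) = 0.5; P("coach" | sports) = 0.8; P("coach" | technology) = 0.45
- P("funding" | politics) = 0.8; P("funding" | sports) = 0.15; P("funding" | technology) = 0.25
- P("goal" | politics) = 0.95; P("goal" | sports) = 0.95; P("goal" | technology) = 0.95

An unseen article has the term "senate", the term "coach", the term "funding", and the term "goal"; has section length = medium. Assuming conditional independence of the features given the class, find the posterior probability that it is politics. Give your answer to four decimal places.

0.9569

politics: 0.8 × 0.35 × 0.45 × 0.5 × 0.8 × 0.95 = 0.04788
sports: 0.1 × 0.7 × 0.25 × 0.8 × 0.15 × 0.95 = 0.001995
technology: 0.1 × 0.3 × 0.05 × 0.45 × 0.25 × 0.95 = 0.0001603125
P(politics | x) = 0.04788 / 0.0500353125 ≈ 0.9569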